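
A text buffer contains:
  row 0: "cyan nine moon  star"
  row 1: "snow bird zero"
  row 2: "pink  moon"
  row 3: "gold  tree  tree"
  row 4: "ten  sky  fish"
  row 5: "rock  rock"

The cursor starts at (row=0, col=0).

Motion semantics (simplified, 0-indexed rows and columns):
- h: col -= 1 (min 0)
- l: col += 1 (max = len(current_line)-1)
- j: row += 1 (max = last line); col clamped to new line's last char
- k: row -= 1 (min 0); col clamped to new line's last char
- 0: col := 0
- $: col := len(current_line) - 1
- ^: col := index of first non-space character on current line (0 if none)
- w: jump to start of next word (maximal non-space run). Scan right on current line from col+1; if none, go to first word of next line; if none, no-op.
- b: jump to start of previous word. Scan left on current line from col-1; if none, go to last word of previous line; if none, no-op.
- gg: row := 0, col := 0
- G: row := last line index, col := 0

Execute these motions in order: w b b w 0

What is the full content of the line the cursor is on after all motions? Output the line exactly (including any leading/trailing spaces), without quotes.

Answer: cyan nine moon  star

Derivation:
After 1 (w): row=0 col=5 char='n'
After 2 (b): row=0 col=0 char='c'
After 3 (b): row=0 col=0 char='c'
After 4 (w): row=0 col=5 char='n'
After 5 (0): row=0 col=0 char='c'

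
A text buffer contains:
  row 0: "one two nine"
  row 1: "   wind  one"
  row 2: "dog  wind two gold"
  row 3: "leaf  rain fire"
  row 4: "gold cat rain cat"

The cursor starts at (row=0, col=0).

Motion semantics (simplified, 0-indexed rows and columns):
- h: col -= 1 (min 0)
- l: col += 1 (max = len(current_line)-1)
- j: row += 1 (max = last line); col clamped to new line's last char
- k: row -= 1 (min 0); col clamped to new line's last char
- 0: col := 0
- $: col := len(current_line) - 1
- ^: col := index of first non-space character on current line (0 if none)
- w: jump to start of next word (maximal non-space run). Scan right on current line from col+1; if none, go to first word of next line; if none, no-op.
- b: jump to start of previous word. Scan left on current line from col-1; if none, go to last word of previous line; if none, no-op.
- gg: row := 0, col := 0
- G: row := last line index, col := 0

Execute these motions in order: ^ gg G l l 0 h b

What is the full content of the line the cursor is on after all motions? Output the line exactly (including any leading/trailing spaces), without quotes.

Answer: leaf  rain fire

Derivation:
After 1 (^): row=0 col=0 char='o'
After 2 (gg): row=0 col=0 char='o'
After 3 (G): row=4 col=0 char='g'
After 4 (l): row=4 col=1 char='o'
After 5 (l): row=4 col=2 char='l'
After 6 (0): row=4 col=0 char='g'
After 7 (h): row=4 col=0 char='g'
After 8 (b): row=3 col=11 char='f'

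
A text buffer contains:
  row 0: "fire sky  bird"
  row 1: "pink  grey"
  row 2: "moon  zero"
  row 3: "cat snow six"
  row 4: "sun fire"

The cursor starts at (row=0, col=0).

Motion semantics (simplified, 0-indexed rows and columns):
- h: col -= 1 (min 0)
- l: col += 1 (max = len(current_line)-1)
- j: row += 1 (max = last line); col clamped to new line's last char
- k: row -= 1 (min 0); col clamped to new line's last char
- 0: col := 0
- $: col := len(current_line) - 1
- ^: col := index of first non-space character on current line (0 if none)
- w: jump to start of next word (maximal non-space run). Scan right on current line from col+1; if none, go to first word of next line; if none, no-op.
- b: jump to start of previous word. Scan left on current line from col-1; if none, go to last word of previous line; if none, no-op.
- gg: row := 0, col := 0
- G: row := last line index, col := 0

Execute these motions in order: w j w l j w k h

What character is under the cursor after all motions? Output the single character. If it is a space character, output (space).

Answer: m

Derivation:
After 1 (w): row=0 col=5 char='s'
After 2 (j): row=1 col=5 char='_'
After 3 (w): row=1 col=6 char='g'
After 4 (l): row=1 col=7 char='r'
After 5 (j): row=2 col=7 char='e'
After 6 (w): row=3 col=0 char='c'
After 7 (k): row=2 col=0 char='m'
After 8 (h): row=2 col=0 char='m'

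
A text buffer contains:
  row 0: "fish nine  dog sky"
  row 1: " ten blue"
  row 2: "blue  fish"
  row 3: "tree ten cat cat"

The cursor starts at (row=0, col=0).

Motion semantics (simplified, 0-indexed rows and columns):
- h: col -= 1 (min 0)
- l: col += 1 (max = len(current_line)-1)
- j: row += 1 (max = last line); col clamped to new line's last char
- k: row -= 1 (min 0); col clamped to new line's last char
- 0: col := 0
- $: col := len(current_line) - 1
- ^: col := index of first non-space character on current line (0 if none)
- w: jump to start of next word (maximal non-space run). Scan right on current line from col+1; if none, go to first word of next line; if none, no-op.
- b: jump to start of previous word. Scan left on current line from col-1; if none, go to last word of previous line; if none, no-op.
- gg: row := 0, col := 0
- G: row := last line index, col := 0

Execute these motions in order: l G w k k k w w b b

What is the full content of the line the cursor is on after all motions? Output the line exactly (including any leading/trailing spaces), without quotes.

After 1 (l): row=0 col=1 char='i'
After 2 (G): row=3 col=0 char='t'
After 3 (w): row=3 col=5 char='t'
After 4 (k): row=2 col=5 char='_'
After 5 (k): row=1 col=5 char='b'
After 6 (k): row=0 col=5 char='n'
After 7 (w): row=0 col=11 char='d'
After 8 (w): row=0 col=15 char='s'
After 9 (b): row=0 col=11 char='d'
After 10 (b): row=0 col=5 char='n'

Answer: fish nine  dog sky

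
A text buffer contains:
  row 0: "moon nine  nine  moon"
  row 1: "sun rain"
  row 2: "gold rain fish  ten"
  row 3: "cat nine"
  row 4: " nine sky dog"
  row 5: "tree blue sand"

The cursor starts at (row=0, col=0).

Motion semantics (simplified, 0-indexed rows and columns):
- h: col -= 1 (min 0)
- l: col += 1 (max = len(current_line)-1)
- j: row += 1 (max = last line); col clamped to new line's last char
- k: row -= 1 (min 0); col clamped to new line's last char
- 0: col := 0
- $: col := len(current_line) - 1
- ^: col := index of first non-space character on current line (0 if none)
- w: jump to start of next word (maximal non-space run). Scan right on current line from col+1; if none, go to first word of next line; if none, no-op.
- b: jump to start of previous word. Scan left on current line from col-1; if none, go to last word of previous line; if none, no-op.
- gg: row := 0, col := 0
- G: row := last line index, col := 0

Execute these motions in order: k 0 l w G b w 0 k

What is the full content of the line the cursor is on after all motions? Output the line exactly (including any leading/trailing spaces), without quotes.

Answer:  nine sky dog

Derivation:
After 1 (k): row=0 col=0 char='m'
After 2 (0): row=0 col=0 char='m'
After 3 (l): row=0 col=1 char='o'
After 4 (w): row=0 col=5 char='n'
After 5 (G): row=5 col=0 char='t'
After 6 (b): row=4 col=10 char='d'
After 7 (w): row=5 col=0 char='t'
After 8 (0): row=5 col=0 char='t'
After 9 (k): row=4 col=0 char='_'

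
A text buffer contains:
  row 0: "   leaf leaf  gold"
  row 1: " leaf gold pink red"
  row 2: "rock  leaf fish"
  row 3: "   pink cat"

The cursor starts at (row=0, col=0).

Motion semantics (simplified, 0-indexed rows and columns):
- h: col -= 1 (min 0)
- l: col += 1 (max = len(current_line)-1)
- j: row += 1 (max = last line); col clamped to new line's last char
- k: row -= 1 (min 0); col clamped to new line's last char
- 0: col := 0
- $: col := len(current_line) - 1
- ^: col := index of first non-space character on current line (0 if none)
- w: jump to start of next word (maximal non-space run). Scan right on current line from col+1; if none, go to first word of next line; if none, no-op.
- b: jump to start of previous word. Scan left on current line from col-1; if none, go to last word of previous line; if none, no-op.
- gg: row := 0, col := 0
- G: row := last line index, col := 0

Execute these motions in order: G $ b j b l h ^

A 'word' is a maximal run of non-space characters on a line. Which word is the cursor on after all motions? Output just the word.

Answer: pink

Derivation:
After 1 (G): row=3 col=0 char='_'
After 2 ($): row=3 col=10 char='t'
After 3 (b): row=3 col=8 char='c'
After 4 (j): row=3 col=8 char='c'
After 5 (b): row=3 col=3 char='p'
After 6 (l): row=3 col=4 char='i'
After 7 (h): row=3 col=3 char='p'
After 8 (^): row=3 col=3 char='p'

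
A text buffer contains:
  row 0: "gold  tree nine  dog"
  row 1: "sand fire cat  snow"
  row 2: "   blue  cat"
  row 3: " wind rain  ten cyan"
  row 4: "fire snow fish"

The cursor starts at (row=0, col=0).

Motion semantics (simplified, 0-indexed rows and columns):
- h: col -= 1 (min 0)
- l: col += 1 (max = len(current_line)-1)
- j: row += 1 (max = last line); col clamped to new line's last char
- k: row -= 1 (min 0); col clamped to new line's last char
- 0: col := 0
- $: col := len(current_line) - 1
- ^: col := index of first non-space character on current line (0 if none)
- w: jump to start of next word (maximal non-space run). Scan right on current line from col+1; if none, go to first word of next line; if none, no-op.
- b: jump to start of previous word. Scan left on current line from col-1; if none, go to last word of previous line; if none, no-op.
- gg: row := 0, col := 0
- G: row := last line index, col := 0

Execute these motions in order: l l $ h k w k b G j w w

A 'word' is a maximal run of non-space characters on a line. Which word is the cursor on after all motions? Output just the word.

After 1 (l): row=0 col=1 char='o'
After 2 (l): row=0 col=2 char='l'
After 3 ($): row=0 col=19 char='g'
After 4 (h): row=0 col=18 char='o'
After 5 (k): row=0 col=18 char='o'
After 6 (w): row=1 col=0 char='s'
After 7 (k): row=0 col=0 char='g'
After 8 (b): row=0 col=0 char='g'
After 9 (G): row=4 col=0 char='f'
After 10 (j): row=4 col=0 char='f'
After 11 (w): row=4 col=5 char='s'
After 12 (w): row=4 col=10 char='f'

Answer: fish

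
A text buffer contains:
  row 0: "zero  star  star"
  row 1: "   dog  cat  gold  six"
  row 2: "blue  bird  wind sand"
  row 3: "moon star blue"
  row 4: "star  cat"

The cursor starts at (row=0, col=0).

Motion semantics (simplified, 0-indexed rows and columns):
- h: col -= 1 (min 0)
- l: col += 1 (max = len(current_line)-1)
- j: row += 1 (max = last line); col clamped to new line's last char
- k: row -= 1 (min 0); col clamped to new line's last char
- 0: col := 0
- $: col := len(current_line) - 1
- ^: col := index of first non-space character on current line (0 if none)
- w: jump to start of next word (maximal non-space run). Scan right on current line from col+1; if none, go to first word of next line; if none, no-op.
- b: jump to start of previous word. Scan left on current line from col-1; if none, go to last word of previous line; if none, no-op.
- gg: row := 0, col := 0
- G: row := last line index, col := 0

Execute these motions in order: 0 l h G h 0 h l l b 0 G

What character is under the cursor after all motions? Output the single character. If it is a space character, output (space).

After 1 (0): row=0 col=0 char='z'
After 2 (l): row=0 col=1 char='e'
After 3 (h): row=0 col=0 char='z'
After 4 (G): row=4 col=0 char='s'
After 5 (h): row=4 col=0 char='s'
After 6 (0): row=4 col=0 char='s'
After 7 (h): row=4 col=0 char='s'
After 8 (l): row=4 col=1 char='t'
After 9 (l): row=4 col=2 char='a'
After 10 (b): row=4 col=0 char='s'
After 11 (0): row=4 col=0 char='s'
After 12 (G): row=4 col=0 char='s'

Answer: s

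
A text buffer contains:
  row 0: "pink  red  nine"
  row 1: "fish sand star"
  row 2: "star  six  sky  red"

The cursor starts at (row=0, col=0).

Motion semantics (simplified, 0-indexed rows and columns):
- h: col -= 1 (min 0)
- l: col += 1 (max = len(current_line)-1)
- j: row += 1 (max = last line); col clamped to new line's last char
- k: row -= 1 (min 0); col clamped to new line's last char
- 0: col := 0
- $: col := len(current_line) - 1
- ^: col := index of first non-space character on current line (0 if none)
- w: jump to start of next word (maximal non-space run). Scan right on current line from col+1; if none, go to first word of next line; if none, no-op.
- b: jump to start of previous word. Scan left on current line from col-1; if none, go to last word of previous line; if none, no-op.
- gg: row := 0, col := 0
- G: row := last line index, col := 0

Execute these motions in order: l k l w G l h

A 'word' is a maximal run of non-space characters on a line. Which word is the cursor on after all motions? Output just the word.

Answer: star

Derivation:
After 1 (l): row=0 col=1 char='i'
After 2 (k): row=0 col=1 char='i'
After 3 (l): row=0 col=2 char='n'
After 4 (w): row=0 col=6 char='r'
After 5 (G): row=2 col=0 char='s'
After 6 (l): row=2 col=1 char='t'
After 7 (h): row=2 col=0 char='s'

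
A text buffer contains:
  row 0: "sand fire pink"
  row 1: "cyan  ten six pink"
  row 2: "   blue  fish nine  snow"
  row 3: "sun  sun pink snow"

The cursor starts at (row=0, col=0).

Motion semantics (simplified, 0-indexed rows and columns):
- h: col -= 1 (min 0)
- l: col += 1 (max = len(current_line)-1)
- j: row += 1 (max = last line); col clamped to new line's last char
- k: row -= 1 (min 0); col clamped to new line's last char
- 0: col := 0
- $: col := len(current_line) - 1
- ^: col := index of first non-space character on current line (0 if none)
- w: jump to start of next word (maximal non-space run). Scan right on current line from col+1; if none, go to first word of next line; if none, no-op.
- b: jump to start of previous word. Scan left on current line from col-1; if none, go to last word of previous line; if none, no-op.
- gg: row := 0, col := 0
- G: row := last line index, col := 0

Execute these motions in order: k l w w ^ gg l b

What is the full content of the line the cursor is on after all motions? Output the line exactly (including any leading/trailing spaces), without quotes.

Answer: sand fire pink

Derivation:
After 1 (k): row=0 col=0 char='s'
After 2 (l): row=0 col=1 char='a'
After 3 (w): row=0 col=5 char='f'
After 4 (w): row=0 col=10 char='p'
After 5 (^): row=0 col=0 char='s'
After 6 (gg): row=0 col=0 char='s'
After 7 (l): row=0 col=1 char='a'
After 8 (b): row=0 col=0 char='s'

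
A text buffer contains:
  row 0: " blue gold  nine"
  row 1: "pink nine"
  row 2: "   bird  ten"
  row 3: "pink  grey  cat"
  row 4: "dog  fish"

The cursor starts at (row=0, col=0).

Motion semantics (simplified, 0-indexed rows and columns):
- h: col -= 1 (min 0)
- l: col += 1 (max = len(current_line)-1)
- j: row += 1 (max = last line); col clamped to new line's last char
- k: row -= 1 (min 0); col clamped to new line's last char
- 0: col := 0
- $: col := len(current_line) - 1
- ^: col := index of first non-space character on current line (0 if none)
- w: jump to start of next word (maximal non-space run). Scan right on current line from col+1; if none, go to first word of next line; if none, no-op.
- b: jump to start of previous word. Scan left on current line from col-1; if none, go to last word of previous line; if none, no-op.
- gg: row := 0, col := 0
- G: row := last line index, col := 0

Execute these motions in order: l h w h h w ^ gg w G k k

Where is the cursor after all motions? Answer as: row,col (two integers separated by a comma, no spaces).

After 1 (l): row=0 col=1 char='b'
After 2 (h): row=0 col=0 char='_'
After 3 (w): row=0 col=1 char='b'
After 4 (h): row=0 col=0 char='_'
After 5 (h): row=0 col=0 char='_'
After 6 (w): row=0 col=1 char='b'
After 7 (^): row=0 col=1 char='b'
After 8 (gg): row=0 col=0 char='_'
After 9 (w): row=0 col=1 char='b'
After 10 (G): row=4 col=0 char='d'
After 11 (k): row=3 col=0 char='p'
After 12 (k): row=2 col=0 char='_'

Answer: 2,0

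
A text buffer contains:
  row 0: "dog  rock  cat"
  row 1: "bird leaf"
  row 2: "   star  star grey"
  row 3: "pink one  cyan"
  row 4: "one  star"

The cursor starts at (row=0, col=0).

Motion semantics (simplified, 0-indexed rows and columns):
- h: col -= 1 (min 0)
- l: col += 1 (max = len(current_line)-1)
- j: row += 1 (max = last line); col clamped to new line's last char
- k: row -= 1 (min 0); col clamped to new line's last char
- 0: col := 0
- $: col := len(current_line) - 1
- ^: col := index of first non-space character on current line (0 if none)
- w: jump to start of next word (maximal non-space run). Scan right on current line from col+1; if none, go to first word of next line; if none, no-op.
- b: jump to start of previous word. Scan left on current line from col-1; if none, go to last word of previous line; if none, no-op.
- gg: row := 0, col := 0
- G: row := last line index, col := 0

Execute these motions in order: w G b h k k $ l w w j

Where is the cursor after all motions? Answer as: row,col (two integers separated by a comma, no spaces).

After 1 (w): row=0 col=5 char='r'
After 2 (G): row=4 col=0 char='o'
After 3 (b): row=3 col=10 char='c'
After 4 (h): row=3 col=9 char='_'
After 5 (k): row=2 col=9 char='s'
After 6 (k): row=1 col=8 char='f'
After 7 ($): row=1 col=8 char='f'
After 8 (l): row=1 col=8 char='f'
After 9 (w): row=2 col=3 char='s'
After 10 (w): row=2 col=9 char='s'
After 11 (j): row=3 col=9 char='_'

Answer: 3,9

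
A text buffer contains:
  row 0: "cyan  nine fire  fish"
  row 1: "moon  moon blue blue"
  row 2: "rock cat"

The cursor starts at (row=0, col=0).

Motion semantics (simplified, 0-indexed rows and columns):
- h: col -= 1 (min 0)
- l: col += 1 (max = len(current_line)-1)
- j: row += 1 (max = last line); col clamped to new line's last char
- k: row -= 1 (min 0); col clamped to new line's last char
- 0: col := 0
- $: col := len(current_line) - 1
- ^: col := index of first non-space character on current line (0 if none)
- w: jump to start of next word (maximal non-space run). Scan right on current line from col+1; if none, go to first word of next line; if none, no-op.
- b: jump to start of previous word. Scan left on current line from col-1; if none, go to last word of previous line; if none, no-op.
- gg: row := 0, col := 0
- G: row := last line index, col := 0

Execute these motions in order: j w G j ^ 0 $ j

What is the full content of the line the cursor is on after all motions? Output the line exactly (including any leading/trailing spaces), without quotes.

Answer: rock cat

Derivation:
After 1 (j): row=1 col=0 char='m'
After 2 (w): row=1 col=6 char='m'
After 3 (G): row=2 col=0 char='r'
After 4 (j): row=2 col=0 char='r'
After 5 (^): row=2 col=0 char='r'
After 6 (0): row=2 col=0 char='r'
After 7 ($): row=2 col=7 char='t'
After 8 (j): row=2 col=7 char='t'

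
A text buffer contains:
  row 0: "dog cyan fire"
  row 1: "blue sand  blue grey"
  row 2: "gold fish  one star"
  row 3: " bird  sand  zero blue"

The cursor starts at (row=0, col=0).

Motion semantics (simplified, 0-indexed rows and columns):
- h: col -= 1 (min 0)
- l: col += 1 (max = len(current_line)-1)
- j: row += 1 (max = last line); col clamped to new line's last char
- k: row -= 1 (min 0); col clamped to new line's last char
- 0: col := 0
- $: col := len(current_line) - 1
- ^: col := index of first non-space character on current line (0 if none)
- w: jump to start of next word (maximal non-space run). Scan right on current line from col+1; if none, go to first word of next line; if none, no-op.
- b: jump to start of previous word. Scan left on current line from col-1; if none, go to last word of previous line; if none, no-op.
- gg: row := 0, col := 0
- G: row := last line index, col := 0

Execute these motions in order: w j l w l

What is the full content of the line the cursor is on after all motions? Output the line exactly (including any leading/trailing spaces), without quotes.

After 1 (w): row=0 col=4 char='c'
After 2 (j): row=1 col=4 char='_'
After 3 (l): row=1 col=5 char='s'
After 4 (w): row=1 col=11 char='b'
After 5 (l): row=1 col=12 char='l'

Answer: blue sand  blue grey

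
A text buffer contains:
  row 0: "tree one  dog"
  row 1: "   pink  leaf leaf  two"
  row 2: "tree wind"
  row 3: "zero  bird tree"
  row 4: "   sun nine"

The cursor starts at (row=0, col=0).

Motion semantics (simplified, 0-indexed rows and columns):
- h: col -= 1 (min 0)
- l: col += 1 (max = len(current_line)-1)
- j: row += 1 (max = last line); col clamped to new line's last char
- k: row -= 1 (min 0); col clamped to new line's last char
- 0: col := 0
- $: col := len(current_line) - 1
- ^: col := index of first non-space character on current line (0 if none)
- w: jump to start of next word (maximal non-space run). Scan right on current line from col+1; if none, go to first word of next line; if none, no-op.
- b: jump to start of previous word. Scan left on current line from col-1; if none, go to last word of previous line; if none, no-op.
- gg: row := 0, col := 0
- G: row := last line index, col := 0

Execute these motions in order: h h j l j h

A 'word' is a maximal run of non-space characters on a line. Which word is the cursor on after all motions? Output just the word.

Answer: tree

Derivation:
After 1 (h): row=0 col=0 char='t'
After 2 (h): row=0 col=0 char='t'
After 3 (j): row=1 col=0 char='_'
After 4 (l): row=1 col=1 char='_'
After 5 (j): row=2 col=1 char='r'
After 6 (h): row=2 col=0 char='t'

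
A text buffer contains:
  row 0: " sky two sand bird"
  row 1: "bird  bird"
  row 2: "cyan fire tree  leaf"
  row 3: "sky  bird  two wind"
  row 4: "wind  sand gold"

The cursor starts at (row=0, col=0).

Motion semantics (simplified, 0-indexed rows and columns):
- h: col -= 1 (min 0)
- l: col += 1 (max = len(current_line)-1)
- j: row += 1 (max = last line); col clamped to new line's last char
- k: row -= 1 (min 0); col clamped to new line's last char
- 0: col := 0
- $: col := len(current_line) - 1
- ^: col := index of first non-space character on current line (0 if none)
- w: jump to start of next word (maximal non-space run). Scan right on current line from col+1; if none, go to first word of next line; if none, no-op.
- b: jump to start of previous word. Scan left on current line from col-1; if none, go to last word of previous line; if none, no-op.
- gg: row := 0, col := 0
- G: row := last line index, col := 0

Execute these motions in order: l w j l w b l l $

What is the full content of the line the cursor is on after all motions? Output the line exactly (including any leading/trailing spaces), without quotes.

Answer: bird  bird

Derivation:
After 1 (l): row=0 col=1 char='s'
After 2 (w): row=0 col=5 char='t'
After 3 (j): row=1 col=5 char='_'
After 4 (l): row=1 col=6 char='b'
After 5 (w): row=2 col=0 char='c'
After 6 (b): row=1 col=6 char='b'
After 7 (l): row=1 col=7 char='i'
After 8 (l): row=1 col=8 char='r'
After 9 ($): row=1 col=9 char='d'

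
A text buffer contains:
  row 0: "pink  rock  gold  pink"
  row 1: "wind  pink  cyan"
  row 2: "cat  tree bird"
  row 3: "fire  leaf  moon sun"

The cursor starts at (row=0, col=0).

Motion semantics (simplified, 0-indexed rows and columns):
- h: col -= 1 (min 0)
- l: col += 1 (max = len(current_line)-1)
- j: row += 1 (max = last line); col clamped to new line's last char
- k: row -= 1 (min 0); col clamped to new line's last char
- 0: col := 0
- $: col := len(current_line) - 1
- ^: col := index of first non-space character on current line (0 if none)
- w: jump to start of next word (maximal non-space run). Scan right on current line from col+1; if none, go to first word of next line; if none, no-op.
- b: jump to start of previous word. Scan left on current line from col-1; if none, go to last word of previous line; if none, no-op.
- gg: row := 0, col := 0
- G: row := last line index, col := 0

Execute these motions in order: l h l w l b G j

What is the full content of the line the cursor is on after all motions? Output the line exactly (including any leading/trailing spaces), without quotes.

Answer: fire  leaf  moon sun

Derivation:
After 1 (l): row=0 col=1 char='i'
After 2 (h): row=0 col=0 char='p'
After 3 (l): row=0 col=1 char='i'
After 4 (w): row=0 col=6 char='r'
After 5 (l): row=0 col=7 char='o'
After 6 (b): row=0 col=6 char='r'
After 7 (G): row=3 col=0 char='f'
After 8 (j): row=3 col=0 char='f'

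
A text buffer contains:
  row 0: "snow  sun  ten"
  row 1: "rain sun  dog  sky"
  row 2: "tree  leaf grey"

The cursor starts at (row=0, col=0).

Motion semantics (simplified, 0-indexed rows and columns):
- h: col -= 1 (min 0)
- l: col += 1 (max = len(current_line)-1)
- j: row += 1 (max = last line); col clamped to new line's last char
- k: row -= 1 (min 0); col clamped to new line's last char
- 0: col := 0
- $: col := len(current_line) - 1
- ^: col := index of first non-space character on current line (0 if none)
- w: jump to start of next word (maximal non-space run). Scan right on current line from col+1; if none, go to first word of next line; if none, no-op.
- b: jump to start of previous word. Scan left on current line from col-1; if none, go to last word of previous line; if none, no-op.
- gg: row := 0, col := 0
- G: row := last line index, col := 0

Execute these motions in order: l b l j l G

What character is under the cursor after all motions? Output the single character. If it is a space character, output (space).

Answer: t

Derivation:
After 1 (l): row=0 col=1 char='n'
After 2 (b): row=0 col=0 char='s'
After 3 (l): row=0 col=1 char='n'
After 4 (j): row=1 col=1 char='a'
After 5 (l): row=1 col=2 char='i'
After 6 (G): row=2 col=0 char='t'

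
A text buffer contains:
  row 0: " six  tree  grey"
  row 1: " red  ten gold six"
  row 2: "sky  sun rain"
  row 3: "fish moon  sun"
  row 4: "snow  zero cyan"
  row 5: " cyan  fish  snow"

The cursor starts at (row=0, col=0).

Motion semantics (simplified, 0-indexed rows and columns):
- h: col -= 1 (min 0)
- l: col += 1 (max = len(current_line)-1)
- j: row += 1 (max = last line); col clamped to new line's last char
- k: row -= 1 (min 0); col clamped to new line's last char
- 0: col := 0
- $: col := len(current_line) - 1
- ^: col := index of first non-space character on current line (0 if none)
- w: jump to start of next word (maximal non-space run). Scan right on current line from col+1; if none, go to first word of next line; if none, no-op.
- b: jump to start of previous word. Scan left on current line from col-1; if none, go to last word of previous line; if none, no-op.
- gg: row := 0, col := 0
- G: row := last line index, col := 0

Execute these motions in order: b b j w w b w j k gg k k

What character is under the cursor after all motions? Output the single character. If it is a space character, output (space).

Answer: (space)

Derivation:
After 1 (b): row=0 col=0 char='_'
After 2 (b): row=0 col=0 char='_'
After 3 (j): row=1 col=0 char='_'
After 4 (w): row=1 col=1 char='r'
After 5 (w): row=1 col=6 char='t'
After 6 (b): row=1 col=1 char='r'
After 7 (w): row=1 col=6 char='t'
After 8 (j): row=2 col=6 char='u'
After 9 (k): row=1 col=6 char='t'
After 10 (gg): row=0 col=0 char='_'
After 11 (k): row=0 col=0 char='_'
After 12 (k): row=0 col=0 char='_'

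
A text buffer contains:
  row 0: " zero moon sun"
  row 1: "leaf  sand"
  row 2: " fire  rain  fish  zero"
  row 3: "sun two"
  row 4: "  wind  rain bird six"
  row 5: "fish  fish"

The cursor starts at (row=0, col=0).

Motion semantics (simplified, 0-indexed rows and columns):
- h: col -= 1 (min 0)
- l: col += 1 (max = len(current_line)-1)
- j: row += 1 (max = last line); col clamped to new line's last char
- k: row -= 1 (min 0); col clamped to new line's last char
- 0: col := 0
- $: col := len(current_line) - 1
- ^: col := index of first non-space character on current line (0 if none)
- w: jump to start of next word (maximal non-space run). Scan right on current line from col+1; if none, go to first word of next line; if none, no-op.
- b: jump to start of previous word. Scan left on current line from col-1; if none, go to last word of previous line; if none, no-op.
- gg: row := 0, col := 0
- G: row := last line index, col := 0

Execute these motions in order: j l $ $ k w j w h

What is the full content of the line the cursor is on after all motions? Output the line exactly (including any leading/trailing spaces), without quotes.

After 1 (j): row=1 col=0 char='l'
After 2 (l): row=1 col=1 char='e'
After 3 ($): row=1 col=9 char='d'
After 4 ($): row=1 col=9 char='d'
After 5 (k): row=0 col=9 char='n'
After 6 (w): row=0 col=11 char='s'
After 7 (j): row=1 col=9 char='d'
After 8 (w): row=2 col=1 char='f'
After 9 (h): row=2 col=0 char='_'

Answer:  fire  rain  fish  zero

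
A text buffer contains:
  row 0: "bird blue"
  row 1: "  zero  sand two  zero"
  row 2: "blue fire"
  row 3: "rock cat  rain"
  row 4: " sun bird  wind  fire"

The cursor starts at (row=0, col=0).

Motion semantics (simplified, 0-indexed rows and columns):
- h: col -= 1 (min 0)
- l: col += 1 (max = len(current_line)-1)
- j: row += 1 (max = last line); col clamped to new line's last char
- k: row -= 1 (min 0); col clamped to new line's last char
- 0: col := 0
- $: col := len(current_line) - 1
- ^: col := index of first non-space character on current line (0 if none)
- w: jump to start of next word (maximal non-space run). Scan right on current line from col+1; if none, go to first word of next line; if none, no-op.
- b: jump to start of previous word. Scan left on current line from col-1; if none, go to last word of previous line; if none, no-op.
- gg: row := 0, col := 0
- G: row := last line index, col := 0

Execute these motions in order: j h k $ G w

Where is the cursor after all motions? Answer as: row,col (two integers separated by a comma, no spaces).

After 1 (j): row=1 col=0 char='_'
After 2 (h): row=1 col=0 char='_'
After 3 (k): row=0 col=0 char='b'
After 4 ($): row=0 col=8 char='e'
After 5 (G): row=4 col=0 char='_'
After 6 (w): row=4 col=1 char='s'

Answer: 4,1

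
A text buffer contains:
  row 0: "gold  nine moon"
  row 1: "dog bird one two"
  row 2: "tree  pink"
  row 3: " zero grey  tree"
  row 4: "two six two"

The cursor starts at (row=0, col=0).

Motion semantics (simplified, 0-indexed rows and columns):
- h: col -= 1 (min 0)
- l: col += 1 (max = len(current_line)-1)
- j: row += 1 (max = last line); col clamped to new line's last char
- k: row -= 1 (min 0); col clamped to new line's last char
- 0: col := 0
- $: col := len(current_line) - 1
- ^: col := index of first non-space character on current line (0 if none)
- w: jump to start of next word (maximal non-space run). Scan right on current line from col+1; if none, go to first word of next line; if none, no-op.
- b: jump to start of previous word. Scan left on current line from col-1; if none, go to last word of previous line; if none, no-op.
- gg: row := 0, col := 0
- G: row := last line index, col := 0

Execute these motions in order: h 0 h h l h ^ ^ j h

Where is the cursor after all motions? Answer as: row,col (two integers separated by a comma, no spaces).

After 1 (h): row=0 col=0 char='g'
After 2 (0): row=0 col=0 char='g'
After 3 (h): row=0 col=0 char='g'
After 4 (h): row=0 col=0 char='g'
After 5 (l): row=0 col=1 char='o'
After 6 (h): row=0 col=0 char='g'
After 7 (^): row=0 col=0 char='g'
After 8 (^): row=0 col=0 char='g'
After 9 (j): row=1 col=0 char='d'
After 10 (h): row=1 col=0 char='d'

Answer: 1,0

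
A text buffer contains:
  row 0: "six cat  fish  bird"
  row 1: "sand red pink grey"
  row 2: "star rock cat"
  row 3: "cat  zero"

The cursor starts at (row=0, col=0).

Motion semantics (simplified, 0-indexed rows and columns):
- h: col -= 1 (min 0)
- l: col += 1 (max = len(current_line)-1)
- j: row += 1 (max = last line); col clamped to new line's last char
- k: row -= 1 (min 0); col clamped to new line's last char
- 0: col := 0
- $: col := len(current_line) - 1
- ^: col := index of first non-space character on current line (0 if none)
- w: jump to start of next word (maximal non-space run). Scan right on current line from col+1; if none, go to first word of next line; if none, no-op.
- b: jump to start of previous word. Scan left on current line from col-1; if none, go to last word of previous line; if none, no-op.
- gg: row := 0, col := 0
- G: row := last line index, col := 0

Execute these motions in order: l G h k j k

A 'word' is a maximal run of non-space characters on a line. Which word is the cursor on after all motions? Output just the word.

Answer: star

Derivation:
After 1 (l): row=0 col=1 char='i'
After 2 (G): row=3 col=0 char='c'
After 3 (h): row=3 col=0 char='c'
After 4 (k): row=2 col=0 char='s'
After 5 (j): row=3 col=0 char='c'
After 6 (k): row=2 col=0 char='s'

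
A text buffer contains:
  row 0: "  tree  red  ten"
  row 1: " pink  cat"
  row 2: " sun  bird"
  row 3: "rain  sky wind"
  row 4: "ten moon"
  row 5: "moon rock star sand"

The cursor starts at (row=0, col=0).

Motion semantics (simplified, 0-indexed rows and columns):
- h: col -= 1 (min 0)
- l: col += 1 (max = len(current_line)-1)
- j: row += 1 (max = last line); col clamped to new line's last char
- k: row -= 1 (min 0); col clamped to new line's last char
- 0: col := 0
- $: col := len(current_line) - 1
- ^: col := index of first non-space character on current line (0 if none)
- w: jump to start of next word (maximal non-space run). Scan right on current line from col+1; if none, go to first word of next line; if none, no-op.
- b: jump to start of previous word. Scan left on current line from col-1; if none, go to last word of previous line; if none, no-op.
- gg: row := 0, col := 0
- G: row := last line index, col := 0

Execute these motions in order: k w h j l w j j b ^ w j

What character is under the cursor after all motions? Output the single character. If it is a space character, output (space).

After 1 (k): row=0 col=0 char='_'
After 2 (w): row=0 col=2 char='t'
After 3 (h): row=0 col=1 char='_'
After 4 (j): row=1 col=1 char='p'
After 5 (l): row=1 col=2 char='i'
After 6 (w): row=1 col=7 char='c'
After 7 (j): row=2 col=7 char='i'
After 8 (j): row=3 col=7 char='k'
After 9 (b): row=3 col=6 char='s'
After 10 (^): row=3 col=0 char='r'
After 11 (w): row=3 col=6 char='s'
After 12 (j): row=4 col=6 char='o'

Answer: o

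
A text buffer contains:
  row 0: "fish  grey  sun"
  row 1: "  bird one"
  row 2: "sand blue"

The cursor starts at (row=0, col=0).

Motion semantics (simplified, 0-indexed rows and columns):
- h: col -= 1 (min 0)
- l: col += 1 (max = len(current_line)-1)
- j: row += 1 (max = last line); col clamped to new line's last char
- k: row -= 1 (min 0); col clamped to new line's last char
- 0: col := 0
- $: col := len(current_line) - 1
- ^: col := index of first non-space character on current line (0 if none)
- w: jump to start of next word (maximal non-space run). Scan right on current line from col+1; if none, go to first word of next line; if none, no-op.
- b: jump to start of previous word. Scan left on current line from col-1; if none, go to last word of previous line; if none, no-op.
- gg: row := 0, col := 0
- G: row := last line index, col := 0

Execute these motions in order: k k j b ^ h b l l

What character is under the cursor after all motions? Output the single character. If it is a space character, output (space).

After 1 (k): row=0 col=0 char='f'
After 2 (k): row=0 col=0 char='f'
After 3 (j): row=1 col=0 char='_'
After 4 (b): row=0 col=12 char='s'
After 5 (^): row=0 col=0 char='f'
After 6 (h): row=0 col=0 char='f'
After 7 (b): row=0 col=0 char='f'
After 8 (l): row=0 col=1 char='i'
After 9 (l): row=0 col=2 char='s'

Answer: s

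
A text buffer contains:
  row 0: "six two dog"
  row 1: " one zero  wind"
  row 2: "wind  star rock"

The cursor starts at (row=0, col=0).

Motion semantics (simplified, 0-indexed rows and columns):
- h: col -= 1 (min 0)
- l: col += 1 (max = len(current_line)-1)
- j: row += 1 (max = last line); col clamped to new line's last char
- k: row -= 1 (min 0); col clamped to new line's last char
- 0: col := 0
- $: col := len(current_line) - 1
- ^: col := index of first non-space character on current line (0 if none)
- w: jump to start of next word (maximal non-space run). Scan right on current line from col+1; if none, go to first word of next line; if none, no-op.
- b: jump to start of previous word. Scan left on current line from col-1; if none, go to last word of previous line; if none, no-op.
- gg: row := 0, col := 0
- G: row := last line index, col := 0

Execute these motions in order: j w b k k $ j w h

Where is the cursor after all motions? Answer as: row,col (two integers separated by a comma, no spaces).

After 1 (j): row=1 col=0 char='_'
After 2 (w): row=1 col=1 char='o'
After 3 (b): row=0 col=8 char='d'
After 4 (k): row=0 col=8 char='d'
After 5 (k): row=0 col=8 char='d'
After 6 ($): row=0 col=10 char='g'
After 7 (j): row=1 col=10 char='_'
After 8 (w): row=1 col=11 char='w'
After 9 (h): row=1 col=10 char='_'

Answer: 1,10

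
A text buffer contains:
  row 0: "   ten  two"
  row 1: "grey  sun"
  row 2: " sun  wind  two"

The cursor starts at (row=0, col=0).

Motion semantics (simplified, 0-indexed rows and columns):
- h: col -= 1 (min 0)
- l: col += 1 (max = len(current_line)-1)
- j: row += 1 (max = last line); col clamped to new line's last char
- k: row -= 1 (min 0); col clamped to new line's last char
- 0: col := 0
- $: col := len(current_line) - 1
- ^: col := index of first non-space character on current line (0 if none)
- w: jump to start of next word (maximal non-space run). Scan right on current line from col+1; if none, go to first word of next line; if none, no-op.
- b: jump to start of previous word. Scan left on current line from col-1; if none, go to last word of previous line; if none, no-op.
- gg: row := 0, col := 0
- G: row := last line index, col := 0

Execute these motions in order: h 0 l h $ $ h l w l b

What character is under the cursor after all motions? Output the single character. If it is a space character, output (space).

After 1 (h): row=0 col=0 char='_'
After 2 (0): row=0 col=0 char='_'
After 3 (l): row=0 col=1 char='_'
After 4 (h): row=0 col=0 char='_'
After 5 ($): row=0 col=10 char='o'
After 6 ($): row=0 col=10 char='o'
After 7 (h): row=0 col=9 char='w'
After 8 (l): row=0 col=10 char='o'
After 9 (w): row=1 col=0 char='g'
After 10 (l): row=1 col=1 char='r'
After 11 (b): row=1 col=0 char='g'

Answer: g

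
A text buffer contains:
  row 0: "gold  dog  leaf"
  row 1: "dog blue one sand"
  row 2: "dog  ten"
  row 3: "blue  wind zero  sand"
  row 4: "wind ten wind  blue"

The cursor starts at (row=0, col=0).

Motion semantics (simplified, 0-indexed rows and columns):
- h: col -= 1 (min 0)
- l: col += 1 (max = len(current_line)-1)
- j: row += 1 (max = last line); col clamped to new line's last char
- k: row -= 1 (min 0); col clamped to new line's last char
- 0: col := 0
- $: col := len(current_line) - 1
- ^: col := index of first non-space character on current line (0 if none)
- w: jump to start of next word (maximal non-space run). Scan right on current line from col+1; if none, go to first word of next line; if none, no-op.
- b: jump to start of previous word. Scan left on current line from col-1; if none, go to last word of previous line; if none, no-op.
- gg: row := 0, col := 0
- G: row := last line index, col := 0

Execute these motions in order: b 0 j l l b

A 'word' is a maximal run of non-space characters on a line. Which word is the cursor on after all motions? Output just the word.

Answer: dog

Derivation:
After 1 (b): row=0 col=0 char='g'
After 2 (0): row=0 col=0 char='g'
After 3 (j): row=1 col=0 char='d'
After 4 (l): row=1 col=1 char='o'
After 5 (l): row=1 col=2 char='g'
After 6 (b): row=1 col=0 char='d'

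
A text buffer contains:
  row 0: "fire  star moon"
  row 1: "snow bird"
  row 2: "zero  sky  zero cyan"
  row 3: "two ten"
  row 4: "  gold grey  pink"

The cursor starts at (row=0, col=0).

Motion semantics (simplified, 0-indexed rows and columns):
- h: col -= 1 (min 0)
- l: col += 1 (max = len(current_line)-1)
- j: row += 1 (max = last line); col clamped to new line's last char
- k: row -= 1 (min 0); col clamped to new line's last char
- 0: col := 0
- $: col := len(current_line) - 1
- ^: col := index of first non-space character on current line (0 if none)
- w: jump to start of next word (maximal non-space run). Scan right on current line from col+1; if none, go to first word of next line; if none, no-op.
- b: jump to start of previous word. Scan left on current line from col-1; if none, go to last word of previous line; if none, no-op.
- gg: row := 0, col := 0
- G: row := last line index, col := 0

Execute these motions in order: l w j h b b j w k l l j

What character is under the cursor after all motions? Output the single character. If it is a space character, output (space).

Answer: r

Derivation:
After 1 (l): row=0 col=1 char='i'
After 2 (w): row=0 col=6 char='s'
After 3 (j): row=1 col=6 char='i'
After 4 (h): row=1 col=5 char='b'
After 5 (b): row=1 col=0 char='s'
After 6 (b): row=0 col=11 char='m'
After 7 (j): row=1 col=8 char='d'
After 8 (w): row=2 col=0 char='z'
After 9 (k): row=1 col=0 char='s'
After 10 (l): row=1 col=1 char='n'
After 11 (l): row=1 col=2 char='o'
After 12 (j): row=2 col=2 char='r'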